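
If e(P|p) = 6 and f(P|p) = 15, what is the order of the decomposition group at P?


|D_P| = e * f
= 6 * 15
= 90

90


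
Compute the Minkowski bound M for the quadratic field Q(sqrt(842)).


d = 842, d mod 4 = 2, so disc(K) = 4d = 3368; |disc(K)| = 3368
Real quadratic field, so n = 2, s = r2 = 0, r1 = 2
M = (n!/n^n) * (4/pi)^s * sqrt(|disc(K)|) = (2!/2^2) * (4/pi)^0 * sqrt(3368)
= 0.5 * 1.000000 * 58.034473
= 29.0172

29.0172


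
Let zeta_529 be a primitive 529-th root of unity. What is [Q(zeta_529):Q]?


The degree equals Euler's totient phi(529).
529 = 23^2
phi(529) = 506

506


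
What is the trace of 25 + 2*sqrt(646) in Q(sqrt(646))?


Tr(a + b*sqrt(d)) = (a + b*sqrt(d)) + (a - b*sqrt(d)) = 2a
= 2 * (25)
= 50

50


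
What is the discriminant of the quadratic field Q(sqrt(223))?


For K = Q(sqrt(d)) with d squarefree: disc(K) = d if d = 1 mod 4, and disc(K) = 4d if d = 2 or 3 mod 4.
Here d = 223, and d mod 4 = 3.
d = 3 mod 4, not 1 (O_K = Z[sqrt(d)]), so disc(K) = 4d = 4 * (223) = 892

892


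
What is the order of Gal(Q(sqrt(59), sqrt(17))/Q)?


The 2 square roots of distinct primes are multiplicatively independent over Q,
so [K:Q] = 2^2 and Gal(K/Q) is isomorphic to (Z/2Z)^2.
|Gal| = 2^2 = 4

4


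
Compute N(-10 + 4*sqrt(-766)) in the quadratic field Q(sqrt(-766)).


N(a + b*sqrt(d)) = a^2 - d*b^2
= (-10)^2 - (-766)*(4)^2
= 100 + 12256
= 12356

12356


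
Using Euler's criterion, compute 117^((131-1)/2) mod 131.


p = 131 is prime and the exponent is (p-1)/2 = 65, so by Euler's criterion 117^65 = (117/131) = +1 or -1 mod 131.
Compute by square-and-multiply:
  65 = 64 + 1 (binary 1000001)
  Repeated squaring mod 131: 117^1 = 117, 117^2 = 65, 117^4 = 33, 117^8 = 41, 117^16 = 109, 117^32 = 91, 117^64 = 28
  117^65 = 117^64 * 117^1 = 28 * 117 mod 131
    28 * 117 = 3276 = 1 mod 131
  117^65 = 1 mod 131
Result 1: 117 is a quadratic residue mod 131.
117^65 mod 131 = 1

1


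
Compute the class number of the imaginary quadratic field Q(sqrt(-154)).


K = Q(sqrt(-154)). d mod 4 = 2, so D = disc(K) = 4d = -616
h(K) equals the number of primitive reduced positive-definite forms (a, b, c) = a*x^2 + b*x*y + c*y^2 with b^2 - 4ac = D,
where reduced means |b| <= a <= c, with b >= 0 whenever |b| = a or a = c, and primitive means gcd(a, b, c) = 1.
Reduced forces 3a^2 <= |D| = 616, so 1 <= a <= 14; b must have the parity of D, and c = (b^2 - D)/(4a) must be an integer >= a.
Enumerate a = 1..14, b in [-a, a]:
  a=1: (1, 0, 154)  [1]
  a=2: (2, 0, 77)  [1]
  a=3..4: none
  a=5: (5, -2, 31), (5, 2, 31)  [2]
  a=6: none
  a=7: (7, 0, 22)  [1]
  a=8..9: none
  a=10: (10, -8, 17), (10, 8, 17)  [2]
  a=11: (11, 0, 14)  [1]
  a=12..14: none
Total reduced forms: 1 + 1 + 2 + 1 + 2 + 1 = 8
h = 8

8


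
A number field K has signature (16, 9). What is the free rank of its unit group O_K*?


By Dirichlet's unit theorem:
rank = r1 + r2 - 1
= 16 + 9 - 1
= 24

24


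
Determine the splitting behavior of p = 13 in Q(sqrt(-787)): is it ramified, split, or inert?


K = Q(sqrt(-787)). Since d mod 4 = 1, disc(K) = -787.
Check p | disc: -787 mod 13 = 6.
p does not divide disc. Compute Legendre symbol (d/p):
6^((13-1)/2) mod 13 = -1
(d/p) = -1, so p is inert: (p) stays prime with e=1, f=2, g=1.
Therefore p is inert.

inert


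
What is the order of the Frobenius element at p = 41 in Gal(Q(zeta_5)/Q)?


The Frobenius at p in Gal(Q(zeta_n)/Q) = (Z/nZ)* is the class of p, so its order is ord_5(41), the smallest k >= 1 with 41^k = 1 mod 5.
n = 5 = 5, phi(5) = 4; the order divides phi(n).
Divisors of 4: 1, 2, 4
Repeated squaring mod 5: 41^1 = 1, 41^2 = 1, 41^4 = 1
Test divisors in increasing order:
  k=1: 41^1 = 1 mod 5  <- first divisor giving 1
Order = 1

1


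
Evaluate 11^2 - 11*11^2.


x^2 - d*y^2
= 11^2 - 11*11^2
= 121 - 1331
= -1210

-1210


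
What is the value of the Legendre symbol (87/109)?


p = 109 is prime, so compute (87/109) with the reciprocity algorithm (Jacobi-symbol steps: pull out 2s via (2/n), flip via reciprocity, reduce):
  reciprocity: (87/109) -> +(109/87)
  reduce: (22/87)
  pull out 2: (2/87) = +1  (since 87 mod 8 = 7)
  reciprocity: (11/87) -> -(87/11)
  reduce: (10/11)
  pull out 2: (2/11) = -1  (since 11 mod 8 = 3)
  reciprocity: (5/11) -> +(11/5)
  reduce: (1/5)
  (1/5) = 1
Product of signs = 1
(87/109) = 1

1


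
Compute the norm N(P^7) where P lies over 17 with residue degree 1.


N(P^a) = p^(a*f)
= 17^(7*1)
= 17^7
= 410338673

410338673


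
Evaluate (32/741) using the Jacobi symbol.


Compute (32/741) via quadratic reciprocity:
  pull out 2: (2/741) = -1  (since 741 mod 8 = 5)
  pull out 2: (2/741) = -1  (since 741 mod 8 = 5)
  pull out 2: (2/741) = -1  (since 741 mod 8 = 5)
  pull out 2: (2/741) = -1  (since 741 mod 8 = 5)
  pull out 2: (2/741) = -1  (since 741 mod 8 = 5)
  (1/741) = 1
Product of signs = -1

-1


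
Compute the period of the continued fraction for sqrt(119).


Run the CF algorithm for sqrt(119).
a_0 = floor(sqrt(119)) = 10; set m_0=0, q_0=1.
Recurrence: m' = q*a - m,  q' = (d - m'^2)/q,  a' = floor((a_0 + m')/q').
  step 1: m=10, q=19, a=1
  step 2: m=9, q=2, a=9
  step 3: m=9, q=19, a=1
  step 4: m=10, q=1, a=20
a_4 = 2*a_0 = 20, so the period closes here.
sqrt(119) = [10; 1, 9, 1, 20]
Period length = 4

4


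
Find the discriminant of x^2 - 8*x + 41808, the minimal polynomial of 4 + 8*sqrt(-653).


The element 4 + 8*sqrt(-653) has minimal polynomial:
x^2 - 8*x + 41808
Discriminant = (-8)^2 - 4*(41808)
= 64 - 167232
= -167168

-167168


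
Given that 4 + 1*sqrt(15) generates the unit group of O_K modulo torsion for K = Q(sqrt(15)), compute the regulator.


epsilon = 4 + 1*sqrt(15)
= 7.8730
R = ln(7.8730)
= 2.0634

2.0634


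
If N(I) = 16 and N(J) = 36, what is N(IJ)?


N(IJ) = N(I) * N(J)
= 16 * 36
= 576

576


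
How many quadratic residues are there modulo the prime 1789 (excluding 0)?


For prime p, the number of non-zero quadratic residues is (p-1)/2.
= (1789-1)/2
= 894

894


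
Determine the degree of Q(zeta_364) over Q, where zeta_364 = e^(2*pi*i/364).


The degree equals Euler's totient phi(364).
364 = 2^2 * 7 * 13
phi(364) = 144

144


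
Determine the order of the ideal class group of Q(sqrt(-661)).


K = Q(sqrt(-661)). d mod 4 = 3, so D = disc(K) = 4d = -2644
h(K) equals the number of primitive reduced positive-definite forms (a, b, c) = a*x^2 + b*x*y + c*y^2 with b^2 - 4ac = D,
where reduced means |b| <= a <= c, with b >= 0 whenever |b| = a or a = c, and primitive means gcd(a, b, c) = 1.
Reduced forces 3a^2 <= |D| = 2644, so 1 <= a <= 29; b must have the parity of D, and c = (b^2 - D)/(4a) must be an integer >= a.
Enumerate a = 1..29, b in [-a, a]:
  a=1: (1, 0, 661)  [1]
  a=2: (2, 2, 331)  [1]
  a=3..4: none
  a=5: (5, -4, 133), (5, 4, 133)  [2]
  a=6: none
  a=7: (7, -4, 95), (7, 4, 95)  [2]
  a=8..9: none
  a=10: (10, -6, 67), (10, 6, 67)  [2]
  a=11..13: none
  a=14: (14, -10, 49), (14, 10, 49)  [2]
  a=15..16: none
  a=17: (17, -12, 41), (17, 12, 41)  [2]
  a=18: none
  a=19: (19, -4, 35), (19, 4, 35)  [2]
  a=20..22: none
  a=23: (23, -22, 34), (23, 22, 34)  [2]
  a=24: none
  a=25: (25, -16, 29), (25, 16, 29)  [2]
  a=26..29: none
Total reduced forms: 1 + 1 + 2 + 2 + 2 + 2 + 2 + 2 + 2 + 2 = 18
h = 18

18


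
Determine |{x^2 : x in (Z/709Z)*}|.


For prime p, the number of non-zero quadratic residues is (p-1)/2.
= (709-1)/2
= 354

354


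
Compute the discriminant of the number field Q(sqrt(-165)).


For K = Q(sqrt(d)) with d squarefree: disc(K) = d if d = 1 mod 4, and disc(K) = 4d if d = 2 or 3 mod 4.
Here d = -165, and d mod 4 = 3.
d = 3 mod 4, not 1 (O_K = Z[sqrt(d)]), so disc(K) = 4d = 4 * (-165) = -660

-660


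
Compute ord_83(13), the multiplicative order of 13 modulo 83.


We want ord_83(13), the smallest k >= 1 with 13^k = 1 mod 83.
n = 83 = 83, phi(83) = 82; the order divides phi(n).
Divisors of 82: 1, 2, 41, 82
Repeated squaring mod 83: 13^1 = 13, 13^2 = 3, 13^4 = 9, 13^8 = 81, 13^16 = 4, 13^32 = 16, 13^64 = 7
Test divisors in increasing order:
  k=1: 13^1 = 13 mod 83
  k=2: 13^2 = 3 mod 83
  k=41: 13^41 = 16 * 81 * 13 = 82 mod 83
  k=82: 13^82 = 7 * 4 * 3 = 1 mod 83  <- first divisor giving 1
Order = 82

82


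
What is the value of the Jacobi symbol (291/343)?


Compute (291/343) via quadratic reciprocity:
  reciprocity: (291/343) -> -(343/291)
  reduce: (52/291)
  pull out 2: (2/291) = -1  (since 291 mod 8 = 3)
  pull out 2: (2/291) = -1  (since 291 mod 8 = 3)
  reciprocity: (13/291) -> +(291/13)
  reduce: (5/13)
  reciprocity: (5/13) -> +(13/5)
  reduce: (3/5)
  reciprocity: (3/5) -> +(5/3)
  reduce: (2/3)
  pull out 2: (2/3) = -1  (since 3 mod 8 = 3)
  (1/3) = 1
Product of signs = 1

1


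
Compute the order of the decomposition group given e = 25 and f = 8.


|D_P| = e * f
= 25 * 8
= 200

200


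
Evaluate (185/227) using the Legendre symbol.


p = 227 is prime, so compute (185/227) with the reciprocity algorithm (Jacobi-symbol steps: pull out 2s via (2/n), flip via reciprocity, reduce):
  reciprocity: (185/227) -> +(227/185)
  reduce: (42/185)
  pull out 2: (2/185) = +1  (since 185 mod 8 = 1)
  reciprocity: (21/185) -> +(185/21)
  reduce: (17/21)
  reciprocity: (17/21) -> +(21/17)
  reduce: (4/17)
  pull out 2: (2/17) = +1  (since 17 mod 8 = 1)
  pull out 2: (2/17) = +1  (since 17 mod 8 = 1)
  (1/17) = 1
Product of signs = 1
(185/227) = 1

1


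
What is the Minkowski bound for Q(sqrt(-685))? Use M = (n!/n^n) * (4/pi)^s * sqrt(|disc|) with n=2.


d = -685, d mod 4 = 3, so disc(K) = 4d = -2740; |disc(K)| = 2740
Imaginary quadratic field, so n = 2, s = r2 = 1, r1 = 0
M = (n!/n^n) * (4/pi)^s * sqrt(|disc(K)|) = (2!/2^2) * (4/pi)^1 * sqrt(2740)
= 0.5 * 1.273240 * 52.345009
= 33.3239

33.3239


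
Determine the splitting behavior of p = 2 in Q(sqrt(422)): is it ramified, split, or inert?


K = Q(sqrt(422)). Since d mod 4 = 2, disc(K) = 1688.
Check p | disc: 1688 mod 2 = 0.
p divides disc, so p ramifies: (p) = P^2 with e=2, f=1, g=1.
Therefore p is ramified.

ramified


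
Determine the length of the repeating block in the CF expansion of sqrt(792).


Run the CF algorithm for sqrt(792).
a_0 = floor(sqrt(792)) = 28; set m_0=0, q_0=1.
Recurrence: m' = q*a - m,  q' = (d - m'^2)/q,  a' = floor((a_0 + m')/q').
  step 1: m=28, q=8, a=7
  step 2: m=28, q=1, a=56
a_2 = 2*a_0 = 56, so the period closes here.
sqrt(792) = [28; 7, 56]
Period length = 2

2


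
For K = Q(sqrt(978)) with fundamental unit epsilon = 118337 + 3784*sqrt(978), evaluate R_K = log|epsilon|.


epsilon = 118337 + 3784*sqrt(978)
= 236674.0000
R = ln(236674.0000)
= 12.3744

12.3744


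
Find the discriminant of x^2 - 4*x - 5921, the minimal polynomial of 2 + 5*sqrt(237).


The element 2 + 5*sqrt(237) has minimal polynomial:
x^2 - 4*x - 5921
Discriminant = (-4)^2 - 4*(-5921)
= 16 + 23684
= 23700

23700


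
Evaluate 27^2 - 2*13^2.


x^2 - d*y^2
= 27^2 - 2*13^2
= 729 - 338
= 391

391


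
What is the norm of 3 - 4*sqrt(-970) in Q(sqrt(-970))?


N(a + b*sqrt(d)) = a^2 - d*b^2
= (3)^2 - (-970)*(-4)^2
= 9 + 15520
= 15529

15529


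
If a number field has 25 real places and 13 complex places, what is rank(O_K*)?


By Dirichlet's unit theorem:
rank = r1 + r2 - 1
= 25 + 13 - 1
= 37

37


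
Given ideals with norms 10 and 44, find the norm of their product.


N(IJ) = N(I) * N(J)
= 10 * 44
= 440

440


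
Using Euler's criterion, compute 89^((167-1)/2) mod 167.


p = 167 is prime and the exponent is (p-1)/2 = 83, so by Euler's criterion 89^83 = (89/167) = +1 or -1 mod 167.
Compute by square-and-multiply:
  83 = 64 + 16 + 2 + 1 (binary 1010011)
  Repeated squaring mod 167: 89^1 = 89, 89^2 = 72, 89^4 = 7, 89^8 = 49, 89^16 = 63, 89^32 = 128, 89^64 = 18
  89^83 = 89^64 * 89^16 * 89^2 * 89^1 = 18 * 63 * 72 * 89 mod 167
    18 * 63 = 1134 = 132 mod 167
    132 * 72 = 9504 = 152 mod 167
    152 * 89 = 13528 = 1 mod 167
  89^83 = 1 mod 167
Result 1: 89 is a quadratic residue mod 167.
89^83 mod 167 = 1

1


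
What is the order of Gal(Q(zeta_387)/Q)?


|Gal(Q(zeta_387)/Q)| = phi(387)
= 252

252


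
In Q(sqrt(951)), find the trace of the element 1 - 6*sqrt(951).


Tr(a + b*sqrt(d)) = (a + b*sqrt(d)) + (a - b*sqrt(d)) = 2a
= 2 * (1)
= 2

2


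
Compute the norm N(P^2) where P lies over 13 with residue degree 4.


N(P^a) = p^(a*f)
= 13^(2*4)
= 13^8
= 815730721

815730721


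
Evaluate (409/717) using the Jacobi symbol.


Compute (409/717) via quadratic reciprocity:
  reciprocity: (409/717) -> +(717/409)
  reduce: (308/409)
  pull out 2: (2/409) = +1  (since 409 mod 8 = 1)
  pull out 2: (2/409) = +1  (since 409 mod 8 = 1)
  reciprocity: (77/409) -> +(409/77)
  reduce: (24/77)
  pull out 2: (2/77) = -1  (since 77 mod 8 = 5)
  pull out 2: (2/77) = -1  (since 77 mod 8 = 5)
  pull out 2: (2/77) = -1  (since 77 mod 8 = 5)
  reciprocity: (3/77) -> +(77/3)
  reduce: (2/3)
  pull out 2: (2/3) = -1  (since 3 mod 8 = 3)
  (1/3) = 1
Product of signs = 1

1


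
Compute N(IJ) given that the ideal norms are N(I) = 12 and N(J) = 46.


N(IJ) = N(I) * N(J)
= 12 * 46
= 552

552


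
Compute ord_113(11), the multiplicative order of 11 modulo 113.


We want ord_113(11), the smallest k >= 1 with 11^k = 1 mod 113.
n = 113 = 113, phi(113) = 112; the order divides phi(n).
Divisors of 112: 1, 2, 4, 7, 8, 14, 16, 28, 56, 112
Repeated squaring mod 113: 11^1 = 11, 11^2 = 8, 11^4 = 64, 11^8 = 28, 11^16 = 106, 11^32 = 49, 11^64 = 28
Test divisors in increasing order:
  k=1: 11^1 = 11 mod 113
  k=2: 11^2 = 8 mod 113
  k=4: 11^4 = 64 mod 113
  k=7: 11^7 = 64 * 8 * 11 = 95 mod 113
  k=8: 11^8 = 28 mod 113
  k=14: 11^14 = 28 * 64 * 8 = 98 mod 113
  k=16: 11^16 = 106 mod 113
  k=28: 11^28 = 106 * 28 * 64 = 112 mod 113
  k=56: 11^56 = 49 * 106 * 28 = 1 mod 113  <- first divisor giving 1
Order = 56

56


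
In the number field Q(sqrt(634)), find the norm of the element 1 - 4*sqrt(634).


N(a + b*sqrt(d)) = a^2 - d*b^2
= (1)^2 - (634)*(-4)^2
= 1 - 10144
= -10143

-10143


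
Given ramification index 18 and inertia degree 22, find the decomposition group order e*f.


|D_P| = e * f
= 18 * 22
= 396

396


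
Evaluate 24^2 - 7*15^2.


x^2 - d*y^2
= 24^2 - 7*15^2
= 576 - 1575
= -999

-999


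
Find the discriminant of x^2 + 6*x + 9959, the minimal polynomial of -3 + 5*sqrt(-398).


The element -3 + 5*sqrt(-398) has minimal polynomial:
x^2 + 6*x + 9959
Discriminant = (6)^2 - 4*(9959)
= 36 - 39836
= -39800

-39800


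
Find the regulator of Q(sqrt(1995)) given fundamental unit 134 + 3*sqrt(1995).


epsilon = 134 + 3*sqrt(1995)
= 267.9963
R = ln(267.9963)
= 5.5910

5.5910


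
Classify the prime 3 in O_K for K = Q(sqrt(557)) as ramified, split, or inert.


K = Q(sqrt(557)). Since d mod 4 = 1, disc(K) = 557.
Check p | disc: 557 mod 3 = 2.
p does not divide disc. Compute Legendre symbol (d/p):
2^((3-1)/2) mod 3 = -1
(d/p) = -1, so p is inert: (p) stays prime with e=1, f=2, g=1.
Therefore p is inert.

inert


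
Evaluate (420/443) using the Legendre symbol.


p = 443 is prime, so compute (420/443) with the reciprocity algorithm (Jacobi-symbol steps: pull out 2s via (2/n), flip via reciprocity, reduce):
  pull out 2: (2/443) = -1  (since 443 mod 8 = 3)
  pull out 2: (2/443) = -1  (since 443 mod 8 = 3)
  reciprocity: (105/443) -> +(443/105)
  reduce: (23/105)
  reciprocity: (23/105) -> +(105/23)
  reduce: (13/23)
  reciprocity: (13/23) -> +(23/13)
  reduce: (10/13)
  pull out 2: (2/13) = -1  (since 13 mod 8 = 5)
  reciprocity: (5/13) -> +(13/5)
  reduce: (3/5)
  reciprocity: (3/5) -> +(5/3)
  reduce: (2/3)
  pull out 2: (2/3) = -1  (since 3 mod 8 = 3)
  (1/3) = 1
Product of signs = 1
(420/443) = 1

1


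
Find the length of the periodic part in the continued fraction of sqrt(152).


Run the CF algorithm for sqrt(152).
a_0 = floor(sqrt(152)) = 12; set m_0=0, q_0=1.
Recurrence: m' = q*a - m,  q' = (d - m'^2)/q,  a' = floor((a_0 + m')/q').
  step 1: m=12, q=8, a=3
  step 2: m=12, q=1, a=24
a_2 = 2*a_0 = 24, so the period closes here.
sqrt(152) = [12; 3, 24]
Period length = 2

2


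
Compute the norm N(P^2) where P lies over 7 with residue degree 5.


N(P^a) = p^(a*f)
= 7^(2*5)
= 7^10
= 282475249

282475249


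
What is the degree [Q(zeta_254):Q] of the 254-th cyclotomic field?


The degree equals Euler's totient phi(254).
254 = 2 * 127
phi(254) = 126

126


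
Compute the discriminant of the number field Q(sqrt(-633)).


For K = Q(sqrt(d)) with d squarefree: disc(K) = d if d = 1 mod 4, and disc(K) = 4d if d = 2 or 3 mod 4.
Here d = -633, and d mod 4 = 3.
d = 3 mod 4, not 1 (O_K = Z[sqrt(d)]), so disc(K) = 4d = 4 * (-633) = -2532

-2532


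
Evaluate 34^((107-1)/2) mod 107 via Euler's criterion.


p = 107 is prime and the exponent is (p-1)/2 = 53, so by Euler's criterion 34^53 = (34/107) = +1 or -1 mod 107.
Compute by square-and-multiply:
  53 = 32 + 16 + 4 + 1 (binary 110101)
  Repeated squaring mod 107: 34^1 = 34, 34^2 = 86, 34^4 = 13, 34^8 = 62, 34^16 = 99, 34^32 = 64
  34^53 = 34^32 * 34^16 * 34^4 * 34^1 = 64 * 99 * 13 * 34 mod 107
    64 * 99 = 6336 = 23 mod 107
    23 * 13 = 299 = 85 mod 107
    85 * 34 = 2890 = 1 mod 107
  34^53 = 1 mod 107
Result 1: 34 is a quadratic residue mod 107.
34^53 mod 107 = 1

1


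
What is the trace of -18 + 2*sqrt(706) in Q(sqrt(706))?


Tr(a + b*sqrt(d)) = (a + b*sqrt(d)) + (a - b*sqrt(d)) = 2a
= 2 * (-18)
= -36

-36


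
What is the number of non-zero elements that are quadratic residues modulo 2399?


For prime p, the number of non-zero quadratic residues is (p-1)/2.
= (2399-1)/2
= 1199

1199


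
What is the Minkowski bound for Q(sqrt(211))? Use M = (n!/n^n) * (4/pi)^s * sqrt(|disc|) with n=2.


d = 211, d mod 4 = 3, so disc(K) = 4d = 844; |disc(K)| = 844
Real quadratic field, so n = 2, s = r2 = 0, r1 = 2
M = (n!/n^n) * (4/pi)^s * sqrt(|disc(K)|) = (2!/2^2) * (4/pi)^0 * sqrt(844)
= 0.5 * 1.000000 * 29.051678
= 14.5258

14.5258


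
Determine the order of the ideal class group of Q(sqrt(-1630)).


K = Q(sqrt(-1630)). d mod 4 = 2, so D = disc(K) = 4d = -6520
h(K) equals the number of primitive reduced positive-definite forms (a, b, c) = a*x^2 + b*x*y + c*y^2 with b^2 - 4ac = D,
where reduced means |b| <= a <= c, with b >= 0 whenever |b| = a or a = c, and primitive means gcd(a, b, c) = 1.
Reduced forces 3a^2 <= |D| = 6520, so 1 <= a <= 46; b must have the parity of D, and c = (b^2 - D)/(4a) must be an integer >= a.
Enumerate a = 1..46, b in [-a, a]:
  a=1: (1, 0, 1630)  [1]
  a=2: (2, 0, 815)  [1]
  a=3..4: none
  a=5: (5, 0, 326)  [1]
  a=6: none
  a=7: (7, -2, 233), (7, 2, 233)  [2]
  a=8..9: none
  a=10: (10, 0, 163)  [1]
  a=11: (11, -6, 149), (11, 6, 149)  [2]
  a=12..13: none
  a=14: (14, -12, 119), (14, 12, 119)  [2]
  a=15..16: none
  a=17: (17, -12, 98), (17, 12, 98)  [2]
  a=18: none
  a=19: (19, -4, 86), (19, 4, 86)  [2]
  a=20..21: none
  a=22: (22, -16, 77), (22, 16, 77)  [2]
  a=23: (23, -14, 73), (23, 14, 73)  [2]
  a=24..28: none
  a=29: (29, -18, 59), (29, 18, 59)  [2]
  a=30..33: none
  a=34: (34, -12, 49), (34, 12, 49)  [2]
  a=35: (35, -30, 53), (35, 30, 53)  [2]
  a=36..37: none
  a=38: (38, -4, 43), (38, 4, 43)  [2]
  a=39..40: none
  a=41: (41, -32, 46), (41, 32, 46)  [2]
  a=42..46: none
Total reduced forms: 1 + 1 + 1 + 2 + 1 + 2 + 2 + 2 + 2 + 2 + 2 + 2 + 2 + 2 + 2 + 2 = 28
h = 28

28


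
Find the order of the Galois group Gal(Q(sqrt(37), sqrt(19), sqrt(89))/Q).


The 3 square roots of distinct primes are multiplicatively independent over Q,
so [K:Q] = 2^3 and Gal(K/Q) is isomorphic to (Z/2Z)^3.
|Gal| = 2^3 = 8

8


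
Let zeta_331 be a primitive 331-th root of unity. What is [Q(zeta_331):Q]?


The degree equals Euler's totient phi(331).
331 = 331
phi(331) = 330

330


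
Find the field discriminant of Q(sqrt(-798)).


For K = Q(sqrt(d)) with d squarefree: disc(K) = d if d = 1 mod 4, and disc(K) = 4d if d = 2 or 3 mod 4.
Here d = -798, and d mod 4 = 2.
d = 2 mod 4, not 1 (O_K = Z[sqrt(d)]), so disc(K) = 4d = 4 * (-798) = -3192

-3192


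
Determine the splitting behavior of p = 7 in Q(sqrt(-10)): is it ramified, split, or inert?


K = Q(sqrt(-10)). Since d mod 4 = 2, disc(K) = -40.
Check p | disc: -40 mod 7 = 2.
p does not divide disc. Compute Legendre symbol (d/p):
4^((7-1)/2) mod 7 = 1
(d/p) = 1, so p splits: (p) = P*P' with e=1, f=1, g=2.
Therefore p is split.

split


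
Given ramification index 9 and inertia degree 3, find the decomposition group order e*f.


|D_P| = e * f
= 9 * 3
= 27

27


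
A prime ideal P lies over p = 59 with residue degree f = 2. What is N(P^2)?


N(P^a) = p^(a*f)
= 59^(2*2)
= 59^4
= 12117361

12117361


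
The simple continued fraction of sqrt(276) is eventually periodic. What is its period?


Run the CF algorithm for sqrt(276).
a_0 = floor(sqrt(276)) = 16; set m_0=0, q_0=1.
Recurrence: m' = q*a - m,  q' = (d - m'^2)/q,  a' = floor((a_0 + m')/q').
  step 1: m=16, q=20, a=1
  step 2: m=4, q=13, a=1
  step 3: m=9, q=15, a=1
  step 4: m=6, q=16, a=1
  step 5: m=10, q=11, a=2
  step 6: m=12, q=12, a=2
  step 7: m=12, q=11, a=2
  step 8: m=10, q=16, a=1
  step 9: m=6, q=15, a=1
  step 10: m=9, q=13, a=1
  step 11: m=4, q=20, a=1
  step 12: m=16, q=1, a=32
a_12 = 2*a_0 = 32, so the period closes here.
sqrt(276) = [16; 1, 1, 1, 1, 2, 2, 2, 1, 1, 1, 1, 32]
Period length = 12

12


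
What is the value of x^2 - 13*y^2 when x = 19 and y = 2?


x^2 - d*y^2
= 19^2 - 13*2^2
= 361 - 52
= 309

309


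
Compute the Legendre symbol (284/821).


p = 821 is prime, so compute (284/821) with the reciprocity algorithm (Jacobi-symbol steps: pull out 2s via (2/n), flip via reciprocity, reduce):
  pull out 2: (2/821) = -1  (since 821 mod 8 = 5)
  pull out 2: (2/821) = -1  (since 821 mod 8 = 5)
  reciprocity: (71/821) -> +(821/71)
  reduce: (40/71)
  pull out 2: (2/71) = +1  (since 71 mod 8 = 7)
  pull out 2: (2/71) = +1  (since 71 mod 8 = 7)
  pull out 2: (2/71) = +1  (since 71 mod 8 = 7)
  reciprocity: (5/71) -> +(71/5)
  reduce: (1/5)
  (1/5) = 1
Product of signs = 1
(284/821) = 1

1


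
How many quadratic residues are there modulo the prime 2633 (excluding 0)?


For prime p, the number of non-zero quadratic residues is (p-1)/2.
= (2633-1)/2
= 1316

1316


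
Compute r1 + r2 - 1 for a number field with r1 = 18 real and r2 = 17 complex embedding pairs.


By Dirichlet's unit theorem:
rank = r1 + r2 - 1
= 18 + 17 - 1
= 34

34


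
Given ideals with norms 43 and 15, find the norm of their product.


N(IJ) = N(I) * N(J)
= 43 * 15
= 645

645


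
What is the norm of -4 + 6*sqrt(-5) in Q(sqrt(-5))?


N(a + b*sqrt(d)) = a^2 - d*b^2
= (-4)^2 - (-5)*(6)^2
= 16 + 180
= 196

196


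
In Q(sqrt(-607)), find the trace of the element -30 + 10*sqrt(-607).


Tr(a + b*sqrt(d)) = (a + b*sqrt(d)) + (a - b*sqrt(d)) = 2a
= 2 * (-30)
= -60

-60


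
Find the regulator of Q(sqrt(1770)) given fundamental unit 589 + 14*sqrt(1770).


epsilon = 589 + 14*sqrt(1770)
= 1177.9992
R = ln(1177.9992)
= 7.0716

7.0716


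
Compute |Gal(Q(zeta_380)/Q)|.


|Gal(Q(zeta_380)/Q)| = phi(380)
= 144

144


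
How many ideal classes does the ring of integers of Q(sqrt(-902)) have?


K = Q(sqrt(-902)). d mod 4 = 2, so D = disc(K) = 4d = -3608
h(K) equals the number of primitive reduced positive-definite forms (a, b, c) = a*x^2 + b*x*y + c*y^2 with b^2 - 4ac = D,
where reduced means |b| <= a <= c, with b >= 0 whenever |b| = a or a = c, and primitive means gcd(a, b, c) = 1.
Reduced forces 3a^2 <= |D| = 3608, so 1 <= a <= 34; b must have the parity of D, and c = (b^2 - D)/(4a) must be an integer >= a.
Enumerate a = 1..34, b in [-a, a]:
  a=1: (1, 0, 902)  [1]
  a=2: (2, 0, 451)  [1]
  a=3: (3, -2, 301), (3, 2, 301)  [2]
  a=4..5: none
  a=6: (6, -4, 151), (6, 4, 151)  [2]
  a=7: (7, -2, 129), (7, 2, 129)  [2]
  a=8: none
  a=9: (9, -8, 102), (9, 8, 102)  [2]
  a=10: none
  a=11: (11, 0, 82)  [1]
  a=12..13: none
  a=14: (14, -12, 67), (14, 12, 67)  [2]
  a=15..16: none
  a=17: (17, -8, 54), (17, 8, 54)  [2]
  a=18: (18, -8, 51), (18, 8, 51)  [2]
  a=19..20: none
  a=21: (21, -16, 46), (21, -2, 43), (21, 2, 43), (21, 16, 46)  [4]
  a=22: (22, 0, 41)  [1]
  a=23: (23, -16, 42), (23, 16, 42)  [2]
  a=24..26: none
  a=27: (27, -8, 34), (27, 8, 34)  [2]
  a=28..30: none
  a=31: (31, -22, 33), (31, 22, 33)  [2]
  a=32..34: none
Total reduced forms: 1 + 1 + 2 + 2 + 2 + 2 + 1 + 2 + 2 + 2 + 4 + 1 + 2 + 2 + 2 = 28
h = 28

28


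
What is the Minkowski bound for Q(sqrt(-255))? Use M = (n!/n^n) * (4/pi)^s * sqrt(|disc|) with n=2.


d = -255, d mod 4 = 1, so disc(K) = d = -255; |disc(K)| = 255
Imaginary quadratic field, so n = 2, s = r2 = 1, r1 = 0
M = (n!/n^n) * (4/pi)^s * sqrt(|disc(K)|) = (2!/2^2) * (4/pi)^1 * sqrt(255)
= 0.5 * 1.273240 * 15.968719
= 10.1660

10.1660


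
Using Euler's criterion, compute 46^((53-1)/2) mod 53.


p = 53 is prime and the exponent is (p-1)/2 = 26, so by Euler's criterion 46^26 = (46/53) = +1 or -1 mod 53.
Compute by square-and-multiply:
  26 = 16 + 8 + 2 (binary 11010)
  Repeated squaring mod 53: 46^1 = 46, 46^2 = 49, 46^4 = 16, 46^8 = 44, 46^16 = 28
  46^26 = 46^16 * 46^8 * 46^2 = 28 * 44 * 49 mod 53
    28 * 44 = 1232 = 13 mod 53
    13 * 49 = 637 = 1 mod 53
  46^26 = 1 mod 53
Result 1: 46 is a quadratic residue mod 53.
46^26 mod 53 = 1

1


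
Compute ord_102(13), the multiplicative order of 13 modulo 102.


We want ord_102(13), the smallest k >= 1 with 13^k = 1 mod 102.
n = 102 = 2 * 3 * 17, phi(102) = 32; the order divides phi(n).
Divisors of 32: 1, 2, 4, 8, 16, 32
Repeated squaring mod 102: 13^1 = 13, 13^2 = 67, 13^4 = 1, 13^8 = 1, 13^16 = 1, 13^32 = 1
Test divisors in increasing order:
  k=1: 13^1 = 13 mod 102
  k=2: 13^2 = 67 mod 102
  k=4: 13^4 = 1 mod 102  <- first divisor giving 1
Order = 4

4


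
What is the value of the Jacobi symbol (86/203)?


Compute (86/203) via quadratic reciprocity:
  pull out 2: (2/203) = -1  (since 203 mod 8 = 3)
  reciprocity: (43/203) -> -(203/43)
  reduce: (31/43)
  reciprocity: (31/43) -> -(43/31)
  reduce: (12/31)
  pull out 2: (2/31) = +1  (since 31 mod 8 = 7)
  pull out 2: (2/31) = +1  (since 31 mod 8 = 7)
  reciprocity: (3/31) -> -(31/3)
  reduce: (1/3)
  (1/3) = 1
Product of signs = 1

1


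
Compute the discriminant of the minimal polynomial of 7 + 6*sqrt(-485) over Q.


The element 7 + 6*sqrt(-485) has minimal polynomial:
x^2 - 14*x + 17509
Discriminant = (-14)^2 - 4*(17509)
= 196 - 70036
= -69840

-69840


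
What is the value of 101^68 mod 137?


p = 137 is prime and the exponent is (p-1)/2 = 68, so by Euler's criterion 101^68 = (101/137) = +1 or -1 mod 137.
Compute by square-and-multiply:
  68 = 64 + 4 (binary 1000100)
  Repeated squaring mod 137: 101^1 = 101, 101^2 = 63, 101^4 = 133, 101^8 = 16, 101^16 = 119, 101^32 = 50, 101^64 = 34
  101^68 = 101^64 * 101^4 = 34 * 133 mod 137
    34 * 133 = 4522 = 1 mod 137
  101^68 = 1 mod 137
Result 1: 101 is a quadratic residue mod 137.
101^68 mod 137 = 1

1


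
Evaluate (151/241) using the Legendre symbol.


p = 241 is prime, so compute (151/241) with the reciprocity algorithm (Jacobi-symbol steps: pull out 2s via (2/n), flip via reciprocity, reduce):
  reciprocity: (151/241) -> +(241/151)
  reduce: (90/151)
  pull out 2: (2/151) = +1  (since 151 mod 8 = 7)
  reciprocity: (45/151) -> +(151/45)
  reduce: (16/45)
  pull out 2: (2/45) = -1  (since 45 mod 8 = 5)
  pull out 2: (2/45) = -1  (since 45 mod 8 = 5)
  pull out 2: (2/45) = -1  (since 45 mod 8 = 5)
  pull out 2: (2/45) = -1  (since 45 mod 8 = 5)
  (1/45) = 1
Product of signs = 1
(151/241) = 1

1


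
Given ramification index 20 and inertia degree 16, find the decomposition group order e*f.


|D_P| = e * f
= 20 * 16
= 320

320


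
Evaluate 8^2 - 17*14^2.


x^2 - d*y^2
= 8^2 - 17*14^2
= 64 - 3332
= -3268

-3268


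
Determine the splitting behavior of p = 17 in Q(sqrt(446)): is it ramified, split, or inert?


K = Q(sqrt(446)). Since d mod 4 = 2, disc(K) = 1784.
Check p | disc: 1784 mod 17 = 16.
p does not divide disc. Compute Legendre symbol (d/p):
4^((17-1)/2) mod 17 = 1
(d/p) = 1, so p splits: (p) = P*P' with e=1, f=1, g=2.
Therefore p is split.

split


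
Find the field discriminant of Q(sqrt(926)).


For K = Q(sqrt(d)) with d squarefree: disc(K) = d if d = 1 mod 4, and disc(K) = 4d if d = 2 or 3 mod 4.
Here d = 926, and d mod 4 = 2.
d = 2 mod 4, not 1 (O_K = Z[sqrt(d)]), so disc(K) = 4d = 4 * (926) = 3704

3704


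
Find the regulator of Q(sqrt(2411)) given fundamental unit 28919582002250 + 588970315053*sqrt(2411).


epsilon = 28919582002250 + 588970315053*sqrt(2411)
= 5.7839e+13
R = ln(5.7839e+13)
= 31.6887

31.6887


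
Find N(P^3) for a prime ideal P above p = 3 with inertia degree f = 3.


N(P^a) = p^(a*f)
= 3^(3*3)
= 3^9
= 19683

19683


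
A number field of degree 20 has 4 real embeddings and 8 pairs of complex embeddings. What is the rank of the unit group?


By Dirichlet's unit theorem:
rank = r1 + r2 - 1
= 4 + 8 - 1
= 11

11


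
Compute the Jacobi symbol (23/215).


Compute (23/215) via quadratic reciprocity:
  reciprocity: (23/215) -> -(215/23)
  reduce: (8/23)
  pull out 2: (2/23) = +1  (since 23 mod 8 = 7)
  pull out 2: (2/23) = +1  (since 23 mod 8 = 7)
  pull out 2: (2/23) = +1  (since 23 mod 8 = 7)
  (1/23) = 1
Product of signs = -1

-1


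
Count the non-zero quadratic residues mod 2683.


For prime p, the number of non-zero quadratic residues is (p-1)/2.
= (2683-1)/2
= 1341

1341


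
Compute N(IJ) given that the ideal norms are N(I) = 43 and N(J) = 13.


N(IJ) = N(I) * N(J)
= 43 * 13
= 559

559


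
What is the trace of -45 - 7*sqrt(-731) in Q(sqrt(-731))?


Tr(a + b*sqrt(d)) = (a + b*sqrt(d)) + (a - b*sqrt(d)) = 2a
= 2 * (-45)
= -90

-90


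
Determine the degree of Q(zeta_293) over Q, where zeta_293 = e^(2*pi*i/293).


The degree equals Euler's totient phi(293).
293 = 293
phi(293) = 292

292


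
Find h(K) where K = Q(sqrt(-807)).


K = Q(sqrt(-807)). d mod 4 = 1, so D = disc(K) = d = -807
h(K) equals the number of primitive reduced positive-definite forms (a, b, c) = a*x^2 + b*x*y + c*y^2 with b^2 - 4ac = D,
where reduced means |b| <= a <= c, with b >= 0 whenever |b| = a or a = c, and primitive means gcd(a, b, c) = 1.
Reduced forces 3a^2 <= |D| = 807, so 1 <= a <= 16; b must have the parity of D, and c = (b^2 - D)/(4a) must be an integer >= a.
Enumerate a = 1..16, b in [-a, a]:
  a=1: (1, 1, 202)  [1]
  a=2: (2, -1, 101), (2, 1, 101)  [2]
  a=3: (3, 3, 68)  [1]
  a=4: (4, -3, 51), (4, 3, 51)  [2]
  a=5: none
  a=6: (6, -3, 34), (6, 3, 34)  [2]
  a=7: none
  a=8: (8, -5, 26), (8, 5, 26)  [2]
  a=9..11: none
  a=12: (12, -3, 17), (12, 3, 17)  [2]
  a=13: (13, -5, 16), (13, 5, 16)  [2]
  a=14..16: none
Total reduced forms: 1 + 2 + 1 + 2 + 2 + 2 + 2 + 2 = 14
h = 14

14


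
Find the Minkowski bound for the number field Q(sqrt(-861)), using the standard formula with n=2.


d = -861, d mod 4 = 3, so disc(K) = 4d = -3444; |disc(K)| = 3444
Imaginary quadratic field, so n = 2, s = r2 = 1, r1 = 0
M = (n!/n^n) * (4/pi)^s * sqrt(|disc(K)|) = (2!/2^2) * (4/pi)^1 * sqrt(3444)
= 0.5 * 1.273240 * 58.685603
= 37.3604

37.3604


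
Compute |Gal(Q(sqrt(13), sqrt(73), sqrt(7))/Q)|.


The 3 square roots of distinct primes are multiplicatively independent over Q,
so [K:Q] = 2^3 and Gal(K/Q) is isomorphic to (Z/2Z)^3.
|Gal| = 2^3 = 8

8


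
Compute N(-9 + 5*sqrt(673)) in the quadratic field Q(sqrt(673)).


N(a + b*sqrt(d)) = a^2 - d*b^2
= (-9)^2 - (673)*(5)^2
= 81 - 16825
= -16744

-16744


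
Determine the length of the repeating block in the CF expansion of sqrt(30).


Run the CF algorithm for sqrt(30).
a_0 = floor(sqrt(30)) = 5; set m_0=0, q_0=1.
Recurrence: m' = q*a - m,  q' = (d - m'^2)/q,  a' = floor((a_0 + m')/q').
  step 1: m=5, q=5, a=2
  step 2: m=5, q=1, a=10
a_2 = 2*a_0 = 10, so the period closes here.
sqrt(30) = [5; 2, 10]
Period length = 2

2


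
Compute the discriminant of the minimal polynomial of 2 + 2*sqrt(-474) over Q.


The element 2 + 2*sqrt(-474) has minimal polynomial:
x^2 - 4*x + 1900
Discriminant = (-4)^2 - 4*(1900)
= 16 - 7600
= -7584

-7584


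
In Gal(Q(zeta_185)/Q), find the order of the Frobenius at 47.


The Frobenius at p in Gal(Q(zeta_n)/Q) = (Z/nZ)* is the class of p, so its order is ord_185(47), the smallest k >= 1 with 47^k = 1 mod 185.
n = 185 = 5 * 37, phi(185) = 144; the order divides phi(n).
Divisors of 144: 1, 2, 3, 4, 6, 8, 9, 12, 16, 18, 24, 36, 48, 72, 144
Repeated squaring mod 185: 47^1 = 47, 47^2 = 174, 47^4 = 121, 47^8 = 26, 47^16 = 121, 47^32 = 26, 47^64 = 121, 47^128 = 26
Test divisors in increasing order:
  k=1: 47^1 = 47 mod 185
  k=2: 47^2 = 174 mod 185
  k=3: 47^3 = 174 * 47 = 38 mod 185
  k=4: 47^4 = 121 mod 185
  k=6: 47^6 = 121 * 174 = 149 mod 185
  k=8: 47^8 = 26 mod 185
  k=9: 47^9 = 26 * 47 = 112 mod 185
  k=12: 47^12 = 26 * 121 = 1 mod 185  <- first divisor giving 1
Order = 12

12


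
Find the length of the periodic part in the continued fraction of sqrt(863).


Run the CF algorithm for sqrt(863).
a_0 = floor(sqrt(863)) = 29; set m_0=0, q_0=1.
Recurrence: m' = q*a - m,  q' = (d - m'^2)/q,  a' = floor((a_0 + m')/q').
  step 1: m=29, q=22, a=2
  step 2: m=15, q=29, a=1
  step 3: m=14, q=23, a=1
  step 4: m=9, q=34, a=1
  step 5: m=25, q=7, a=7
  step 6: m=24, q=41, a=1
  step 7: m=17, q=14, a=3
  step 8: m=25, q=17, a=3
  step 9: m=26, q=11, a=5
  step 10: m=29, q=2, a=29
  step 11: m=29, q=11, a=5
  step 12: m=26, q=17, a=3
  step 13: m=25, q=14, a=3
  step 14: m=17, q=41, a=1
  step 15: m=24, q=7, a=7
  step 16: m=25, q=34, a=1
  step 17: m=9, q=23, a=1
  step 18: m=14, q=29, a=1
  step 19: m=15, q=22, a=2
  step 20: m=29, q=1, a=58
a_20 = 2*a_0 = 58, so the period closes here.
sqrt(863) = [29; 2, 1, 1, 1, 7, 1, 3, 3, 5, 29, 5, 3, 3, 1, 7, 1, 1, 1, 2, 58]
Period length = 20

20


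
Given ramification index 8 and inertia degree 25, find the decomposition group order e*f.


|D_P| = e * f
= 8 * 25
= 200

200


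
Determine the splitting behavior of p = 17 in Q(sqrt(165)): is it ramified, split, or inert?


K = Q(sqrt(165)). Since d mod 4 = 1, disc(K) = 165.
Check p | disc: 165 mod 17 = 12.
p does not divide disc. Compute Legendre symbol (d/p):
12^((17-1)/2) mod 17 = -1
(d/p) = -1, so p is inert: (p) stays prime with e=1, f=2, g=1.
Therefore p is inert.

inert


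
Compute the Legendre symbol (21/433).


p = 433 is prime, so compute (21/433) with the reciprocity algorithm (Jacobi-symbol steps: pull out 2s via (2/n), flip via reciprocity, reduce):
  reciprocity: (21/433) -> +(433/21)
  reduce: (13/21)
  reciprocity: (13/21) -> +(21/13)
  reduce: (8/13)
  pull out 2: (2/13) = -1  (since 13 mod 8 = 5)
  pull out 2: (2/13) = -1  (since 13 mod 8 = 5)
  pull out 2: (2/13) = -1  (since 13 mod 8 = 5)
  (1/13) = 1
Product of signs = -1
(21/433) = -1

-1


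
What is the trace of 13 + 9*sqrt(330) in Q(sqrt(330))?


Tr(a + b*sqrt(d)) = (a + b*sqrt(d)) + (a - b*sqrt(d)) = 2a
= 2 * (13)
= 26

26


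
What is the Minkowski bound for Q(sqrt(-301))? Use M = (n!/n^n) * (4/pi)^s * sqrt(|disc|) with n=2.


d = -301, d mod 4 = 3, so disc(K) = 4d = -1204; |disc(K)| = 1204
Imaginary quadratic field, so n = 2, s = r2 = 1, r1 = 0
M = (n!/n^n) * (4/pi)^s * sqrt(|disc(K)|) = (2!/2^2) * (4/pi)^1 * sqrt(1204)
= 0.5 * 1.273240 * 34.698703
= 22.0899

22.0899


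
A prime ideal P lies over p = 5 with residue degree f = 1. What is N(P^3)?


N(P^a) = p^(a*f)
= 5^(3*1)
= 5^3
= 125

125


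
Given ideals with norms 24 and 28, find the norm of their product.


N(IJ) = N(I) * N(J)
= 24 * 28
= 672

672


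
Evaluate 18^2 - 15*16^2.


x^2 - d*y^2
= 18^2 - 15*16^2
= 324 - 3840
= -3516

-3516


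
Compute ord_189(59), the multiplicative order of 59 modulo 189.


We want ord_189(59), the smallest k >= 1 with 59^k = 1 mod 189.
n = 189 = 3^3 * 7, phi(189) = 108; the order divides phi(n).
Divisors of 108: 1, 2, 3, 4, 6, 9, 12, 18, 27, 36, 54, 108
Repeated squaring mod 189: 59^1 = 59, 59^2 = 79, 59^4 = 4, 59^8 = 16, 59^16 = 67, 59^32 = 142, 59^64 = 130
Test divisors in increasing order:
  k=1: 59^1 = 59 mod 189
  k=2: 59^2 = 79 mod 189
  k=3: 59^3 = 79 * 59 = 125 mod 189
  k=4: 59^4 = 4 mod 189
  k=6: 59^6 = 4 * 79 = 127 mod 189
  k=9: 59^9 = 16 * 59 = 188 mod 189
  k=12: 59^12 = 16 * 4 = 64 mod 189
  k=18: 59^18 = 67 * 79 = 1 mod 189  <- first divisor giving 1
Order = 18

18


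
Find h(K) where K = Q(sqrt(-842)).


K = Q(sqrt(-842)). d mod 4 = 2, so D = disc(K) = 4d = -3368
h(K) equals the number of primitive reduced positive-definite forms (a, b, c) = a*x^2 + b*x*y + c*y^2 with b^2 - 4ac = D,
where reduced means |b| <= a <= c, with b >= 0 whenever |b| = a or a = c, and primitive means gcd(a, b, c) = 1.
Reduced forces 3a^2 <= |D| = 3368, so 1 <= a <= 33; b must have the parity of D, and c = (b^2 - D)/(4a) must be an integer >= a.
Enumerate a = 1..33, b in [-a, a]:
  a=1: (1, 0, 842)  [1]
  a=2: (2, 0, 421)  [1]
  a=3: (3, -2, 281), (3, 2, 281)  [2]
  a=4..5: none
  a=6: (6, -4, 141), (6, 4, 141)  [2]
  a=7..8: none
  a=9: (9, -4, 94), (9, 4, 94)  [2]
  a=10: none
  a=11: (11, -8, 78), (11, 8, 78)  [2]
  a=12: none
  a=13: (13, -8, 66), (13, 8, 66)  [2]
  a=14..16: none
  a=17: (17, -10, 51), (17, 10, 51)  [2]
  a=18: (18, -4, 47), (18, 4, 47)  [2]
  a=19..21: none
  a=22: (22, -8, 39), (22, 8, 39)  [2]
  a=23: (23, -6, 37), (23, 6, 37)  [2]
  a=24..25: none
  a=26: (26, -8, 33), (26, 8, 33)  [2]
  a=27: (27, -14, 33), (27, 14, 33)  [2]
  a=28: none
  a=29: (29, -24, 34), (29, 24, 34)  [2]
  a=30..33: none
Total reduced forms: 1 + 1 + 2 + 2 + 2 + 2 + 2 + 2 + 2 + 2 + 2 + 2 + 2 + 2 = 26
h = 26

26


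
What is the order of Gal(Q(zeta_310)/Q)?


|Gal(Q(zeta_310)/Q)| = phi(310)
= 120

120


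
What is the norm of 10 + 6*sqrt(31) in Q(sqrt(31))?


N(a + b*sqrt(d)) = a^2 - d*b^2
= (10)^2 - (31)*(6)^2
= 100 - 1116
= -1016

-1016


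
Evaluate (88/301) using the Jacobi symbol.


Compute (88/301) via quadratic reciprocity:
  pull out 2: (2/301) = -1  (since 301 mod 8 = 5)
  pull out 2: (2/301) = -1  (since 301 mod 8 = 5)
  pull out 2: (2/301) = -1  (since 301 mod 8 = 5)
  reciprocity: (11/301) -> +(301/11)
  reduce: (4/11)
  pull out 2: (2/11) = -1  (since 11 mod 8 = 3)
  pull out 2: (2/11) = -1  (since 11 mod 8 = 3)
  (1/11) = 1
Product of signs = -1

-1


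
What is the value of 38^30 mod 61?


p = 61 is prime and the exponent is (p-1)/2 = 30, so by Euler's criterion 38^30 = (38/61) = +1 or -1 mod 61.
Compute by square-and-multiply:
  30 = 16 + 8 + 4 + 2 (binary 11110)
  Repeated squaring mod 61: 38^1 = 38, 38^2 = 41, 38^4 = 34, 38^8 = 58, 38^16 = 9
  38^30 = 38^16 * 38^8 * 38^4 * 38^2 = 9 * 58 * 34 * 41 mod 61
    9 * 58 = 522 = 34 mod 61
    34 * 34 = 1156 = 58 mod 61
    58 * 41 = 2378 = 60 mod 61
  38^30 = 60 mod 61
Result 60 = p - 1 = -1 mod 61: 38 is a quadratic non-residue mod 61. As a residue in [0, p-1] the value is 60.
38^30 mod 61 = 60

60


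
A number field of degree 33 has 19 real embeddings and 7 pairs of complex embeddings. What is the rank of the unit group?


By Dirichlet's unit theorem:
rank = r1 + r2 - 1
= 19 + 7 - 1
= 25

25


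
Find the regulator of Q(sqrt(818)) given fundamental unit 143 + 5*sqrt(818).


epsilon = 143 + 5*sqrt(818)
= 286.0035
R = ln(286.0035)
= 5.6560

5.6560


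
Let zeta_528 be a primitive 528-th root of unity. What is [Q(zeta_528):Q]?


The degree equals Euler's totient phi(528).
528 = 2^4 * 3 * 11
phi(528) = 160

160


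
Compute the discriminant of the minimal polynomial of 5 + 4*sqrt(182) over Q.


The element 5 + 4*sqrt(182) has minimal polynomial:
x^2 - 10*x - 2887
Discriminant = (-10)^2 - 4*(-2887)
= 100 + 11548
= 11648

11648


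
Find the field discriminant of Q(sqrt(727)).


For K = Q(sqrt(d)) with d squarefree: disc(K) = d if d = 1 mod 4, and disc(K) = 4d if d = 2 or 3 mod 4.
Here d = 727, and d mod 4 = 3.
d = 3 mod 4, not 1 (O_K = Z[sqrt(d)]), so disc(K) = 4d = 4 * (727) = 2908

2908


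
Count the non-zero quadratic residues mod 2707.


For prime p, the number of non-zero quadratic residues is (p-1)/2.
= (2707-1)/2
= 1353

1353
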